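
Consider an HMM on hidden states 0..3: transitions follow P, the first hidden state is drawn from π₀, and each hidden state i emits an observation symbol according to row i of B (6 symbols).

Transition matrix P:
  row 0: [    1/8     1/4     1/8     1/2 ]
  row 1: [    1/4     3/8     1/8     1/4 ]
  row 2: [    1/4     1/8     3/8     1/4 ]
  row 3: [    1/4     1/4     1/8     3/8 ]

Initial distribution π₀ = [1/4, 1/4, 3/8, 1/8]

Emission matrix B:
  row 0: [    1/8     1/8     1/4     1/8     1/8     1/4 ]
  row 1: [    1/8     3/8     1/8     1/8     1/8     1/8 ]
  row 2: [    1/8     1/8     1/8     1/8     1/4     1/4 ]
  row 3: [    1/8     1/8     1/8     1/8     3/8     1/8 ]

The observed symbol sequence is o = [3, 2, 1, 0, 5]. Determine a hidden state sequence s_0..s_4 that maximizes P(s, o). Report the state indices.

t=0: δ = [3.125e-02, 3.125e-02, 4.688e-02, 1.562e-02]  (obs o_0=3)
t=1: δ = [2.930e-03, 1.465e-03, 2.197e-03, 1.953e-03]  ψ = [2, 1, 2, 0]  (obs o_1=2)
t=2: δ = [6.866e-05, 2.747e-04, 1.030e-04, 1.831e-04]  ψ = [2, 0, 2, 0]  (obs o_2=1)
t=3: δ = [8.583e-06, 1.287e-05, 4.828e-06, 8.583e-06]  ψ = [1, 1, 2, 1]  (obs o_3=0)
t=4: δ = [8.047e-07, 6.035e-07, 4.526e-07, 5.364e-07]  ψ = [1, 1, 2, 0]  (obs o_4=5)
backtrack: best end state = 0; path = [2, 0, 1, 1, 0]

path = [2, 0, 1, 1, 0]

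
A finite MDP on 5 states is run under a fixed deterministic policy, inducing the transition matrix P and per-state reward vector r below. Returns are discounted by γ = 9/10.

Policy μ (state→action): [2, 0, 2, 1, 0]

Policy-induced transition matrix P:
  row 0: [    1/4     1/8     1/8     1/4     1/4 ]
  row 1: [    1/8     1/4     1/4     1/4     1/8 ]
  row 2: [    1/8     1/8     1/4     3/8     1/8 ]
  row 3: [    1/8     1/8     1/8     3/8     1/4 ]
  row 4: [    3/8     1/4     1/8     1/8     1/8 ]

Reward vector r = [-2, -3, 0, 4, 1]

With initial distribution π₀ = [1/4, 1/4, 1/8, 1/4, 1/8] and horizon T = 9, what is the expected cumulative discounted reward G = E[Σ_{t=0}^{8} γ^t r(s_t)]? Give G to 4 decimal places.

t=0: π = [0.2500, 0.2500, 0.1250, 0.2500, 0.1250], E[r] = -0.1250, γ^t·E[r] = -0.125000, running G = -0.125000
t=1: π = [0.1875, 0.1719, 0.1719, 0.2813, 0.1875], E[r] = 0.4219, γ^t·E[r] = 0.379688, running G = 0.254688
t=2: π = [0.1953, 0.1699, 0.1680, 0.2832, 0.1836], E[r] = 0.4160, γ^t·E[r] = 0.336973, running G = 0.591660
t=3: π = [0.1953, 0.1692, 0.1672, 0.2834, 0.1848], E[r] = 0.4204, γ^t·E[r] = 0.306479, running G = 0.898139
t=4: π = [0.1956, 0.1693, 0.1671, 0.2832, 0.1848], E[r] = 0.4188, γ^t·E[r] = 0.274770, running G = 1.172909
t=5: π = [0.1957, 0.1693, 0.1670, 0.2832, 0.1849], E[r] = 0.4185, γ^t·E[r] = 0.247099, running G = 1.420008
t=6: π = [0.1957, 0.1693, 0.1670, 0.2832, 0.1849], E[r] = 0.4184, γ^t·E[r] = 0.222354, running G = 1.642362
t=7: π = [0.1957, 0.1693, 0.1670, 0.2832, 0.1849], E[r] = 0.4184, γ^t·E[r] = 0.200115, running G = 1.842477
t=8: π = [0.1957, 0.1693, 0.1670, 0.2832, 0.1849], E[r] = 0.4184, γ^t·E[r] = 0.180103, running G = 2.022580

G = 2.0226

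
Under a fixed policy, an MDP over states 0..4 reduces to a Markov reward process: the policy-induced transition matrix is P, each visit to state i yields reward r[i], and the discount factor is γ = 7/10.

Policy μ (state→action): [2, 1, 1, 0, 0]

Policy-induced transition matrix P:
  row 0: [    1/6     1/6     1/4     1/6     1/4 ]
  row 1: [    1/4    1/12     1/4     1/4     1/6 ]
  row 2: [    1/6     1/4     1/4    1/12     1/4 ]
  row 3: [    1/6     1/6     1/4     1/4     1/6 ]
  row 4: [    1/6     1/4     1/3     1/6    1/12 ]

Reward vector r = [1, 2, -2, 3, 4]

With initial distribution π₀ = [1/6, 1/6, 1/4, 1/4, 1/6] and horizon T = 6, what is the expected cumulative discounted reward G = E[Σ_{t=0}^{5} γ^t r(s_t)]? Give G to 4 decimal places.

t=0: π = [0.1667, 0.1667, 0.2500, 0.2500, 0.1667], E[r] = 1.4167, γ^t·E[r] = 1.416667, running G = 1.416667
t=1: π = [0.1806, 0.1875, 0.2639, 0.1806, 0.1875], E[r] = 1.3194, γ^t·E[r] = 0.923611, running G = 2.340278
t=2: π = [0.1823, 0.1887, 0.2656, 0.1753, 0.1881], E[r] = 1.3067, γ^t·E[r] = 0.640289, running G = 2.980567
t=3: π = [0.1824, 0.1888, 0.2657, 0.1749, 0.1883], E[r] = 1.3064, γ^t·E[r] = 0.448103, running G = 3.428670
t=4: π = [0.1824, 0.1888, 0.2657, 0.1748, 0.1883], E[r] = 1.3063, γ^t·E[r] = 0.313639, running G = 3.742309
t=5: π = [0.1824, 0.1888, 0.2657, 0.1748, 0.1883], E[r] = 1.3063, γ^t·E[r] = 0.219548, running G = 3.961857

G = 3.9619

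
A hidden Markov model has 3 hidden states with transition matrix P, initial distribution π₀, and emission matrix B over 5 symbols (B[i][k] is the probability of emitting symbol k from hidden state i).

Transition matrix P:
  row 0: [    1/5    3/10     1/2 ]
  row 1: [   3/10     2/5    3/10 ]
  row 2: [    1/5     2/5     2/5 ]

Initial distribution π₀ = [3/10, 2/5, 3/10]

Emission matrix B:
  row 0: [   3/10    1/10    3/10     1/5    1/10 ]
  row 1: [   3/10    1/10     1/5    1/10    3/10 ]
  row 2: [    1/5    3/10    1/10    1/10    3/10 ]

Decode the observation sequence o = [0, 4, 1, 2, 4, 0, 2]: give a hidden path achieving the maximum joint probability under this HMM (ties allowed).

t=0: δ = [9.000e-02, 1.200e-01, 6.000e-02]  (obs o_0=0)
t=1: δ = [3.600e-03, 1.440e-02, 1.350e-02]  ψ = [1, 1, 0]  (obs o_1=4)
t=2: δ = [4.320e-04, 5.760e-04, 1.620e-03]  ψ = [1, 1, 2]  (obs o_2=1)
t=3: δ = [9.720e-05, 1.296e-04, 6.480e-05]  ψ = [2, 2, 2]  (obs o_3=2)
t=4: δ = [3.888e-06, 1.555e-05, 1.458e-05]  ψ = [1, 1, 0]  (obs o_4=4)
t=5: δ = [1.400e-06, 1.866e-06, 1.166e-06]  ψ = [1, 1, 2]  (obs o_5=0)
t=6: δ = [1.680e-07, 1.493e-07, 6.998e-08]  ψ = [1, 1, 0]  (obs o_6=2)
backtrack: best end state = 0; path = [0, 2, 2, 1, 1, 1, 0]

path = [0, 2, 2, 1, 1, 1, 0]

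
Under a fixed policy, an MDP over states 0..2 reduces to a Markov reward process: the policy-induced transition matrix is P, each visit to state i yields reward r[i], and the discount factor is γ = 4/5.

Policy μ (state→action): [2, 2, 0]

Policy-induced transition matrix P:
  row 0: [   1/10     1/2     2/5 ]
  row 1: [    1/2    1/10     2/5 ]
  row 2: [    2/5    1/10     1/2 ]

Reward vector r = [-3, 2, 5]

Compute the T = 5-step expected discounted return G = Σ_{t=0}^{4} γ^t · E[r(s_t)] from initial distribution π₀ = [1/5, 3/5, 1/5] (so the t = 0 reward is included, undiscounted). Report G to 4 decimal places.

t=0: π = [0.2000, 0.6000, 0.2000], E[r] = 1.6000, γ^t·E[r] = 1.600000, running G = 1.600000
t=1: π = [0.4000, 0.1800, 0.4200], E[r] = 1.2600, γ^t·E[r] = 1.008000, running G = 2.608000
t=2: π = [0.2980, 0.2600, 0.4420], E[r] = 1.8360, γ^t·E[r] = 1.175040, running G = 3.783040
t=3: π = [0.3366, 0.2192, 0.4442], E[r] = 1.6496, γ^t·E[r] = 0.844595, running G = 4.627635
t=4: π = [0.3209, 0.2346, 0.4444], E[r] = 1.7286, γ^t·E[r] = 0.708018, running G = 5.335653

G = 5.3357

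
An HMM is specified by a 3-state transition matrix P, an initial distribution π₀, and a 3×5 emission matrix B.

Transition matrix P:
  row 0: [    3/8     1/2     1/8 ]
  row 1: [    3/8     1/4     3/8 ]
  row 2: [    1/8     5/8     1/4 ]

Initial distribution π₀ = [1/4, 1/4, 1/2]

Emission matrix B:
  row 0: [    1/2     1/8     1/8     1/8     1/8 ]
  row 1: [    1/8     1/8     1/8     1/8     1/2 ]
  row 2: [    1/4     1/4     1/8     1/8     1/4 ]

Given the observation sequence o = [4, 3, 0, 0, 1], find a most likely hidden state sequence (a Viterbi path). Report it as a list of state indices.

path = [2, 1, 0, 0, 1]

t=0: δ = [3.125e-02, 1.250e-01, 1.250e-01]  (obs o_0=4)
t=1: δ = [5.859e-03, 9.766e-03, 5.859e-03]  ψ = [1, 2, 1]  (obs o_1=3)
t=2: δ = [1.831e-03, 4.578e-04, 9.155e-04]  ψ = [1, 2, 1]  (obs o_2=0)
t=3: δ = [3.433e-04, 1.144e-04, 5.722e-05]  ψ = [0, 0, 0]  (obs o_3=0)
t=4: δ = [1.609e-05, 2.146e-05, 1.073e-05]  ψ = [0, 0, 0]  (obs o_4=1)
backtrack: best end state = 1; path = [2, 1, 0, 0, 1]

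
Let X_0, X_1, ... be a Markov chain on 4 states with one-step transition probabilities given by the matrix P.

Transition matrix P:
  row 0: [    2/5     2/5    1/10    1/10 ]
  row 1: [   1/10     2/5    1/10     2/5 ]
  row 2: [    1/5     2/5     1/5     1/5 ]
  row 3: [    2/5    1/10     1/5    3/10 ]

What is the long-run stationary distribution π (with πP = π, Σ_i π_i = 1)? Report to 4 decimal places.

Balance equations π_j = Σ_i π_i·P[i][j]:
  π_0 = 2/5·π_0 + 1/10·π_1 + 1/5·π_2 + 2/5·π_3
  π_1 = 2/5·π_0 + 2/5·π_1 + 2/5·π_2 + 1/10·π_3
  π_2 = 1/10·π_0 + 1/10·π_1 + 1/5·π_2 + 1/5·π_3
  normalize: π_0 + π_1 + π_2 + π_3 = 1
Solving the linear system gives exactly π = [218/791, 254/791, 111/791, 208/791].

π = [0.2756, 0.3211, 0.1403, 0.2630]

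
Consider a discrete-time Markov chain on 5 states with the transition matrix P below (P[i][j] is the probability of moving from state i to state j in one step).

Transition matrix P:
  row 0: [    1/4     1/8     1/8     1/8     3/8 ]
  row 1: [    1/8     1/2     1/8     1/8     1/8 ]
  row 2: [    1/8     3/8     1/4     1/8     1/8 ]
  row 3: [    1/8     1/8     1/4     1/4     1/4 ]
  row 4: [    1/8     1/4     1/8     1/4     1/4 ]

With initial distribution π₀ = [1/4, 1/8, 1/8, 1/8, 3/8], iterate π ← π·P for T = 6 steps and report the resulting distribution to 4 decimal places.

π = [0.1429, 0.3086, 0.1676, 0.1727, 0.2084]

t=0: π = [0.2500, 0.1250, 0.1250, 0.1250, 0.3750]
t=1: π = [0.1563, 0.2500, 0.1563, 0.1875, 0.2500]
t=2: π = [0.1445, 0.2891, 0.1680, 0.1797, 0.2188]
t=3: π = [0.1431, 0.3027, 0.1685, 0.1748, 0.2109]
t=4: π = [0.1429, 0.3070, 0.1679, 0.1732, 0.2090]
t=5: π = [0.1429, 0.3082, 0.1676, 0.1728, 0.2085]
t=6: π = [0.1429, 0.3086, 0.1676, 0.1727, 0.2084]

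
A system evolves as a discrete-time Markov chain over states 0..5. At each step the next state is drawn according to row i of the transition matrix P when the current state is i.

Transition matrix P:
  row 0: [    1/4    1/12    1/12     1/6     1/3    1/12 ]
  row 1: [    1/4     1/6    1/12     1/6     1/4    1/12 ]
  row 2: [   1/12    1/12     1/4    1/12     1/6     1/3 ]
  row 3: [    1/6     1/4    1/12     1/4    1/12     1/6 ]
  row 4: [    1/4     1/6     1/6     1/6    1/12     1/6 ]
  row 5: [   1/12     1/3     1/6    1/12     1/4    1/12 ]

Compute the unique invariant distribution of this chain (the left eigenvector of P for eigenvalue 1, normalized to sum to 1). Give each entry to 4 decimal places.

Balance equations π_j = Σ_i π_i·P[i][j]:
  π_0 = 1/4·π_0 + 1/4·π_1 + 1/12·π_2 + 1/6·π_3 + 1/4·π_4 + 1/12·π_5
  π_1 = 1/12·π_0 + 1/6·π_1 + 1/12·π_2 + 1/4·π_3 + 1/6·π_4 + 1/3·π_5
  π_2 = 1/12·π_0 + 1/12·π_1 + 1/4·π_2 + 1/12·π_3 + 1/6·π_4 + 1/6·π_5
  π_3 = 1/6·π_0 + 1/6·π_1 + 1/12·π_2 + 1/4·π_3 + 1/6·π_4 + 1/12·π_5
  π_4 = 1/3·π_0 + 1/4·π_1 + 1/6·π_2 + 1/12·π_3 + 1/12·π_4 + 1/4·π_5
  normalize: π_0 + π_1 + π_2 + π_3 + π_4 + π_5 = 1
Solving the linear system gives exactly π = [6966/36619, 1768/9987, 4915/36619, 17173/109857, 1957/9987, 16066/109857].

π = [0.1902, 0.1770, 0.1342, 0.1563, 0.1960, 0.1462]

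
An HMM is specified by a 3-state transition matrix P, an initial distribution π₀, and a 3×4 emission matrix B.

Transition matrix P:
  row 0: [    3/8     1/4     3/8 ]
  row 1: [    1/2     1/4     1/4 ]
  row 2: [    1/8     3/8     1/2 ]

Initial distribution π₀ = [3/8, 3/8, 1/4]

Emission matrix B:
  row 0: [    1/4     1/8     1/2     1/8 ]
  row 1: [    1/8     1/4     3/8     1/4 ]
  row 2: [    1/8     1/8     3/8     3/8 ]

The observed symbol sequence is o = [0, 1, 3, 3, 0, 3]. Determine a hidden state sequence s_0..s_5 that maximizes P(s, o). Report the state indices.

path = [0, 2, 2, 2, 2, 2]

t=0: δ = [9.375e-02, 4.688e-02, 3.125e-02]  (obs o_0=0)
t=1: δ = [4.395e-03, 5.859e-03, 4.395e-03]  ψ = [0, 0, 0]  (obs o_1=1)
t=2: δ = [3.662e-04, 4.120e-04, 8.240e-04]  ψ = [1, 2, 2]  (obs o_2=3)
t=3: δ = [2.575e-05, 7.725e-05, 1.545e-04]  ψ = [1, 2, 2]  (obs o_3=3)
t=4: δ = [9.656e-06, 7.242e-06, 9.656e-06]  ψ = [1, 2, 2]  (obs o_4=0)
t=5: δ = [4.526e-07, 9.052e-07, 1.810e-06]  ψ = [0, 2, 2]  (obs o_5=3)
backtrack: best end state = 2; path = [0, 2, 2, 2, 2, 2]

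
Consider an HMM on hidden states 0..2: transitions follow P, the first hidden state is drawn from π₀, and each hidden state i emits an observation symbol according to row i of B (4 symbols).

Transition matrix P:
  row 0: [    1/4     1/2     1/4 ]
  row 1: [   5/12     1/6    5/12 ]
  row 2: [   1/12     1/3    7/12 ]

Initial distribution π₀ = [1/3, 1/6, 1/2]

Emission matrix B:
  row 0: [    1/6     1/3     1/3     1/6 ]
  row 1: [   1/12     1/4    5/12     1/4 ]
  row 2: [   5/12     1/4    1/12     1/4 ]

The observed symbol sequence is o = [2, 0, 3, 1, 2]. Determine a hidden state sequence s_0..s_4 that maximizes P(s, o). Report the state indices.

path = [1, 2, 2, 2, 1]

t=0: δ = [1.111e-01, 6.944e-02, 4.167e-02]  (obs o_0=2)
t=1: δ = [4.823e-03, 4.630e-03, 1.206e-02]  ψ = [1, 0, 1]  (obs o_1=0)
t=2: δ = [3.215e-04, 1.005e-03, 1.758e-03]  ψ = [1, 2, 2]  (obs o_2=3)
t=3: δ = [1.395e-04, 1.465e-04, 2.564e-04]  ψ = [1, 2, 2]  (obs o_3=1)
t=4: δ = [2.035e-05, 3.561e-05, 1.246e-05]  ψ = [1, 2, 2]  (obs o_4=2)
backtrack: best end state = 1; path = [1, 2, 2, 2, 1]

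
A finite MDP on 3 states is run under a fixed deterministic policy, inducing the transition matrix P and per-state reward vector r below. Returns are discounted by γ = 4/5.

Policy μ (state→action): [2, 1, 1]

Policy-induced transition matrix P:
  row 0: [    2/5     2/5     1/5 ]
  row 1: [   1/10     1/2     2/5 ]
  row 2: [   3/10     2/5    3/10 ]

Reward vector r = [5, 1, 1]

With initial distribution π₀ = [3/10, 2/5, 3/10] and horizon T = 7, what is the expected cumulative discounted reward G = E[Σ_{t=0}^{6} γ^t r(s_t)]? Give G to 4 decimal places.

t=0: π = [0.3000, 0.4000, 0.3000], E[r] = 2.2000, γ^t·E[r] = 2.200000, running G = 2.200000
t=1: π = [0.2500, 0.4400, 0.3100], E[r] = 2.0000, γ^t·E[r] = 1.600000, running G = 3.800000
t=2: π = [0.2370, 0.4440, 0.3190], E[r] = 1.9480, γ^t·E[r] = 1.246720, running G = 5.046720
t=3: π = [0.2349, 0.4444, 0.3207], E[r] = 1.9396, γ^t·E[r] = 0.993075, running G = 6.039795
t=4: π = [0.2346, 0.4444, 0.3210], E[r] = 1.9384, γ^t·E[r] = 0.793985, running G = 6.833780
t=5: π = [0.2346, 0.4444, 0.3210], E[r] = 1.9383, γ^t·E[r] = 0.635140, running G = 7.468920
t=6: π = [0.2346, 0.4444, 0.3210], E[r] = 1.9383, γ^t·E[r] = 0.508107, running G = 7.977027

G = 7.9770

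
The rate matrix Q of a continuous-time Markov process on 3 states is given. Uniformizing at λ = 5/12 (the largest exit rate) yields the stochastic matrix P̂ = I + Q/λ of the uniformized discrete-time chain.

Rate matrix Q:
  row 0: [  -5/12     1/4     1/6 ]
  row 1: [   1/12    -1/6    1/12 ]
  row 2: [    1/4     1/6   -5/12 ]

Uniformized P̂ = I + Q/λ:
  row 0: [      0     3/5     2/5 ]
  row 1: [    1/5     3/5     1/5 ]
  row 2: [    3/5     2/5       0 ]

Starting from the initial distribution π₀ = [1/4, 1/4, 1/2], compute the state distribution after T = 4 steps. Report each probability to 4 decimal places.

π = [0.2244, 0.5620, 0.2136]

t=0: π = [0.2500, 0.2500, 0.5000]
t=1: π = [0.3500, 0.5000, 0.1500]
t=2: π = [0.1900, 0.5700, 0.2400]
t=3: π = [0.2580, 0.5520, 0.1900]
t=4: π = [0.2244, 0.5620, 0.2136]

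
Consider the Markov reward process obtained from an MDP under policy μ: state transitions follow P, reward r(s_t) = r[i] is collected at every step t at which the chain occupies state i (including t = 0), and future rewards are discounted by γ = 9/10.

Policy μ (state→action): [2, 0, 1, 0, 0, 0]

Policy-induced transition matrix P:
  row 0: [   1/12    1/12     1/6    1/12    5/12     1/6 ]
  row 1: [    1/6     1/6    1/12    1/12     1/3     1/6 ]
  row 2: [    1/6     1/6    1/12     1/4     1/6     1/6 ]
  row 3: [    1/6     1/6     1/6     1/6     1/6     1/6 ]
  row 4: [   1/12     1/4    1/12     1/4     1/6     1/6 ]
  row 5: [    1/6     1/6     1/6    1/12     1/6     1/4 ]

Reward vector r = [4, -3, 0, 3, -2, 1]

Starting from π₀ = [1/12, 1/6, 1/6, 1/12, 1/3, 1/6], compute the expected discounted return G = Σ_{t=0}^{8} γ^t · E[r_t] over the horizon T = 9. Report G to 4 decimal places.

t=0: π = [0.0833, 0.1667, 0.1667, 0.0833, 0.3333, 0.1667], E[r] = -0.4167, γ^t·E[r] = -0.416667, running G = -0.416667
t=1: π = [0.1319, 0.1875, 0.1111, 0.1736, 0.2153, 0.1806], E[r] = 0.2361, γ^t·E[r] = 0.212500, running G = -0.204167
t=2: π = [0.1377, 0.1736, 0.1238, 0.1522, 0.2309, 0.1817], E[r] = 0.2066, γ^t·E[r] = 0.167344, running G = -0.036823
t=3: π = [0.1359, 0.1744, 0.1226, 0.1551, 0.2300, 0.1818], E[r] = 0.2077, γ^t·E[r] = 0.151383, running G = 0.114560
t=4: π = [0.1362, 0.1745, 0.1227, 0.1550, 0.2297, 0.1818], E[r] = 0.2086, γ^t·E[r] = 0.136888, running G = 0.251448
t=5: π = [0.1362, 0.1745, 0.1228, 0.1550, 0.2298, 0.1818], E[r] = 0.2085, γ^t·E[r] = 0.123140, running G = 0.374587
t=6: π = [0.1362, 0.1745, 0.1227, 0.1550, 0.2298, 0.1818], E[r] = 0.2085, γ^t·E[r] = 0.110825, running G = 0.485413
t=7: π = [0.1362, 0.1745, 0.1227, 0.1550, 0.2298, 0.1818], E[r] = 0.2085, γ^t·E[r] = 0.099744, running G = 0.585157
t=8: π = [0.1362, 0.1745, 0.1227, 0.1550, 0.2298, 0.1818], E[r] = 0.2085, γ^t·E[r] = 0.089770, running G = 0.674927

G = 0.6749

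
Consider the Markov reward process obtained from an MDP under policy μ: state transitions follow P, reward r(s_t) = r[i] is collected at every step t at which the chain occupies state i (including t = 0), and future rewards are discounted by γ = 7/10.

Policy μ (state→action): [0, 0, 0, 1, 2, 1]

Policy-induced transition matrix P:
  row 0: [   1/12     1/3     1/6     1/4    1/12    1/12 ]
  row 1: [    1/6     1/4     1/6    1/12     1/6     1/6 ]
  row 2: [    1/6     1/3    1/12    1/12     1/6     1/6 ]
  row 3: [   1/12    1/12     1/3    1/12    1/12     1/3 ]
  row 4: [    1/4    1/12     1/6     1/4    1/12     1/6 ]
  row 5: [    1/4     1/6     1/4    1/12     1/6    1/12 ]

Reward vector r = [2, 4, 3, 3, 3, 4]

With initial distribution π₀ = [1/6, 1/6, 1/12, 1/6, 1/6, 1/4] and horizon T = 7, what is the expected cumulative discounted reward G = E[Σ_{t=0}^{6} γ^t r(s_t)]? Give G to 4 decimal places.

t=0: π = [0.1667, 0.1667, 0.0833, 0.1667, 0.1667, 0.2500], E[r] = 3.2500, γ^t·E[r] = 3.250000, running G = 3.250000
t=1: π = [0.1736, 0.1944, 0.2083, 0.1389, 0.1250, 0.1597], E[r] = 3.1806, γ^t·E[r] = 2.226389, running G = 5.476389
t=2: π = [0.1644, 0.2245, 0.1858, 0.1331, 0.1302, 0.1620], E[r] = 3.2222, γ^t·E[r] = 1.578889, running G = 7.055278
t=3: π = [0.1662, 0.2218, 0.1869, 0.1324, 0.1310, 0.1617], E[r] = 3.2172, γ^t·E[r] = 1.103502, running G = 8.158780
t=4: π = [0.1662, 0.2220, 0.1866, 0.1329, 0.1309, 0.1614], E[r] = 3.2173, γ^t·E[r] = 0.772472, running G = 8.931251
t=5: π = [0.1661, 0.2220, 0.1867, 0.1328, 0.1308, 0.1615], E[r] = 3.2174, γ^t·E[r] = 0.540749, running G = 9.472001
t=6: π = [0.1661, 0.2220, 0.1867, 0.1328, 0.1309, 0.1615], E[r] = 3.2174, γ^t·E[r] = 0.378522, running G = 9.850522

G = 9.8505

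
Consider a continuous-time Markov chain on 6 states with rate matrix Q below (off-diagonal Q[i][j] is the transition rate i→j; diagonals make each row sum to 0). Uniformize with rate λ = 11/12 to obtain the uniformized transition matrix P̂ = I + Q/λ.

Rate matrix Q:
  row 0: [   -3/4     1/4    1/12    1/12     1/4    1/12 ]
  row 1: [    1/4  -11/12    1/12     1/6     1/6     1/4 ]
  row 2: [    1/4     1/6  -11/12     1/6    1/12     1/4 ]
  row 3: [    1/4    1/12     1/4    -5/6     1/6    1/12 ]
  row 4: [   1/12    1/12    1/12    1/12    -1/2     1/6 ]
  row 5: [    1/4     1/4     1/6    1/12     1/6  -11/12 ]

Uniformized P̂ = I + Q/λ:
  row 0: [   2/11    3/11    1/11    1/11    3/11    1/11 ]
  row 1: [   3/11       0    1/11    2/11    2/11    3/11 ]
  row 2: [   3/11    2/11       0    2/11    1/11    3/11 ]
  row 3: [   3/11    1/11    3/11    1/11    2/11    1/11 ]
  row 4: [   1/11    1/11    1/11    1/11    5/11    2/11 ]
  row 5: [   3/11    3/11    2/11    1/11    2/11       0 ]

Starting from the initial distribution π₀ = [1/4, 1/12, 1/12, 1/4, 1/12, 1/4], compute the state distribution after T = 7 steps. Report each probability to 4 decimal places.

t=0: π = [0.2500, 0.0833, 0.0833, 0.2500, 0.0833, 0.2500]
t=1: π = [0.2348, 0.1818, 0.1515, 0.1061, 0.2197, 0.1061]
t=2: π = [0.2114, 0.1501, 0.1061, 0.1212, 0.2493, 0.1618]
t=3: π = [0.2082, 0.1548, 0.1180, 0.1142, 0.2594, 0.1454]
t=4: π = [0.2066, 0.1519, 0.1142, 0.1157, 0.2608, 0.1509]
t=5: π = [0.2065, 0.1525, 0.1153, 0.1151, 0.2613, 0.1493]
t=6: π = [0.2064, 0.1522, 0.1149, 0.1153, 0.2614, 0.1498]
t=7: π = [0.2064, 0.1523, 0.1150, 0.1152, 0.2614, 0.1496]

π = [0.2064, 0.1523, 0.1150, 0.1152, 0.2614, 0.1496]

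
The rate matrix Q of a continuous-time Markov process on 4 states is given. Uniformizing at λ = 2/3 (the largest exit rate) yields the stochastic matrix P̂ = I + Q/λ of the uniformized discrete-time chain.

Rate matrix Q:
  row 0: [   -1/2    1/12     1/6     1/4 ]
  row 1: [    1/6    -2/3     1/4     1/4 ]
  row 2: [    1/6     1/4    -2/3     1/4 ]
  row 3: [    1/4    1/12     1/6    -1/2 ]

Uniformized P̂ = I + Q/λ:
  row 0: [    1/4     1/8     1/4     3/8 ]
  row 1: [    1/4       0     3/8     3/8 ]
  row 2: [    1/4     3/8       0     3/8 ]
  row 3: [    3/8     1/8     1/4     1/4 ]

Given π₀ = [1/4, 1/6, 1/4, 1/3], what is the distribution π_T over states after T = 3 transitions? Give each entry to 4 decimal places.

t=0: π = [0.2500, 0.1667, 0.2500, 0.3333]
t=1: π = [0.2917, 0.1667, 0.2083, 0.3333]
t=2: π = [0.2917, 0.1563, 0.2188, 0.3333]
t=3: π = [0.2917, 0.1602, 0.2148, 0.3333]

π = [0.2917, 0.1602, 0.2148, 0.3333]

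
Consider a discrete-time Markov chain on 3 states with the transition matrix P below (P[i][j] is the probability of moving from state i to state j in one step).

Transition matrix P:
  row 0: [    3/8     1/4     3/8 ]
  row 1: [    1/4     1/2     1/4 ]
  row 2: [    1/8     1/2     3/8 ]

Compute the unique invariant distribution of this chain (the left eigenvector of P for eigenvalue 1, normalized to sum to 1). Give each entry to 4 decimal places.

π = [0.2400, 0.4400, 0.3200]

Balance equations π_j = Σ_i π_i·P[i][j]:
  π_0 = 3/8·π_0 + 1/4·π_1 + 1/8·π_2
  π_1 = 1/4·π_0 + 1/2·π_1 + 1/2·π_2
  normalize: π_0 + π_1 + π_2 = 1
Solving the linear system gives exactly π = [6/25, 11/25, 8/25].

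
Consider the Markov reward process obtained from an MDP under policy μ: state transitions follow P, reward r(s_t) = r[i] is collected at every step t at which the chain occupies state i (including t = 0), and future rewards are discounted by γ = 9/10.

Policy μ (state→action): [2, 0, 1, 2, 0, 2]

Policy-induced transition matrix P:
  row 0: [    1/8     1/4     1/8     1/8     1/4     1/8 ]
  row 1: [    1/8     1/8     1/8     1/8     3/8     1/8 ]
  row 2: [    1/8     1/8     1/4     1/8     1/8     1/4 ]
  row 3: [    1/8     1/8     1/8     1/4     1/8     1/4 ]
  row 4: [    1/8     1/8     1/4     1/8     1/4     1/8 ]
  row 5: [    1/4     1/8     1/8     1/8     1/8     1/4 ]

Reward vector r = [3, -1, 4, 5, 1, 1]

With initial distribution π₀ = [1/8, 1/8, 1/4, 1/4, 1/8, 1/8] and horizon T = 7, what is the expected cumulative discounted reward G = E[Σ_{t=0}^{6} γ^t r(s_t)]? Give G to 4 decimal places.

t=0: π = [0.1250, 0.1250, 0.2500, 0.2500, 0.1250, 0.1250], E[r] = 2.7500, γ^t·E[r] = 2.750000, running G = 2.750000
t=1: π = [0.1406, 0.1406, 0.1719, 0.1563, 0.1875, 0.2031], E[r] = 2.1406, γ^t·E[r] = 1.926563, running G = 4.676563
t=2: π = [0.1504, 0.1426, 0.1699, 0.1445, 0.2012, 0.1914], E[r] = 2.1035, γ^t·E[r] = 1.703848, running G = 6.380410
t=3: π = [0.1489, 0.1438, 0.1714, 0.1431, 0.2046, 0.1882], E[r] = 2.0967, γ^t·E[r] = 1.528479, running G = 7.908890
t=4: π = [0.1485, 0.1436, 0.1720, 0.1429, 0.2051, 0.1878], E[r] = 2.0974, γ^t·E[r] = 1.376072, running G = 9.284962
t=5: π = [0.1485, 0.1436, 0.1721, 0.1429, 0.2051, 0.1878], E[r] = 2.0977, γ^t·E[r] = 1.238668, running G = 10.523629
t=6: π = [0.1485, 0.1436, 0.1722, 0.1429, 0.2051, 0.1879], E[r] = 2.0977, γ^t·E[r] = 1.114825, running G = 11.638455

G = 11.6385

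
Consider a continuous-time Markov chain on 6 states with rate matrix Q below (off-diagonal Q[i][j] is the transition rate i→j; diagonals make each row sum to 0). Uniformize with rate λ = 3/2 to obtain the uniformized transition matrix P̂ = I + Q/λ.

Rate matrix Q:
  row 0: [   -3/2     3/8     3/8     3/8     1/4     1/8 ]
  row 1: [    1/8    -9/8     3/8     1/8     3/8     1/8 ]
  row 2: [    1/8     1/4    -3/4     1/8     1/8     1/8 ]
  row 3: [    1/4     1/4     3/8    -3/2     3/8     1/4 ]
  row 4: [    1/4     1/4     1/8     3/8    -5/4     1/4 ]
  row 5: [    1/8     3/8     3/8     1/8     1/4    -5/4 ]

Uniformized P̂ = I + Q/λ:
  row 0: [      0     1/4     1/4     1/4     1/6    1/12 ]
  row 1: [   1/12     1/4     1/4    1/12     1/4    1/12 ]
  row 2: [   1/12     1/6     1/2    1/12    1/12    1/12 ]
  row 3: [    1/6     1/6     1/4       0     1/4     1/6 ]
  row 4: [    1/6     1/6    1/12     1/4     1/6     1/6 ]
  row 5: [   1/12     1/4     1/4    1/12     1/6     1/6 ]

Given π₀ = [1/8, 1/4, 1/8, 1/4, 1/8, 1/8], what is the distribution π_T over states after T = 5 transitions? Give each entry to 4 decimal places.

t=0: π = [0.1250, 0.2500, 0.1250, 0.2500, 0.1250, 0.1250]
t=1: π = [0.1042, 0.2083, 0.2604, 0.1042, 0.1979, 0.1250]
t=2: π = [0.0998, 0.2031, 0.2821, 0.1250, 0.1710, 0.1189]
t=3: π = [0.0997, 0.2018, 0.2920, 0.1181, 0.1705, 0.1179]
t=4: π = [0.0991, 0.2016, 0.2946, 0.1185, 0.1690, 0.1172]
t=5: π = [0.0990, 0.2015, 0.2955, 0.1181, 0.1688, 0.1171]

π = [0.0990, 0.2015, 0.2955, 0.1181, 0.1688, 0.1171]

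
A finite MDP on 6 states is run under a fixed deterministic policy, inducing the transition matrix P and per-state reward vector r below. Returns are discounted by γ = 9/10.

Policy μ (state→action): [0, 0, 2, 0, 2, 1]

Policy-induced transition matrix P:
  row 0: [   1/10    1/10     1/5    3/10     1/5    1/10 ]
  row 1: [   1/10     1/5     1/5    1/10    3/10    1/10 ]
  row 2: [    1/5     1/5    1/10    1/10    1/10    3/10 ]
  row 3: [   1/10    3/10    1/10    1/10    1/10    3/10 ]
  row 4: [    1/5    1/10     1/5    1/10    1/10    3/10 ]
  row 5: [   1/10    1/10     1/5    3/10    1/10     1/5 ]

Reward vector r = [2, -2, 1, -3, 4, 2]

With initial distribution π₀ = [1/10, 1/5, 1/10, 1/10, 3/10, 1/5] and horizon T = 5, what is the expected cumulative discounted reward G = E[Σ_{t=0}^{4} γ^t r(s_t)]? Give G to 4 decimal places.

G = 3.1741

t=0: π = [0.1000, 0.2000, 0.1000, 0.1000, 0.3000, 0.2000], E[r] = 1.2000, γ^t·E[r] = 1.200000, running G = 1.200000
t=1: π = [0.1400, 0.1500, 0.1800, 0.1600, 0.1500, 0.2200], E[r] = 0.7200, γ^t·E[r] = 0.648000, running G = 1.848000
t=2: π = [0.1330, 0.1650, 0.1660, 0.1720, 0.1440, 0.2200], E[r] = 0.6020, γ^t·E[r] = 0.487620, running G = 2.335620
t=3: π = [0.1310, 0.1675, 0.1662, 0.1706, 0.1463, 0.2184], E[r] = 0.6034, γ^t·E[r] = 0.439879, running G = 2.775499
t=4: π = [0.1313, 0.1675, 0.1663, 0.1699, 0.1466, 0.2185], E[r] = 0.6075, γ^t·E[r] = 0.398594, running G = 3.174092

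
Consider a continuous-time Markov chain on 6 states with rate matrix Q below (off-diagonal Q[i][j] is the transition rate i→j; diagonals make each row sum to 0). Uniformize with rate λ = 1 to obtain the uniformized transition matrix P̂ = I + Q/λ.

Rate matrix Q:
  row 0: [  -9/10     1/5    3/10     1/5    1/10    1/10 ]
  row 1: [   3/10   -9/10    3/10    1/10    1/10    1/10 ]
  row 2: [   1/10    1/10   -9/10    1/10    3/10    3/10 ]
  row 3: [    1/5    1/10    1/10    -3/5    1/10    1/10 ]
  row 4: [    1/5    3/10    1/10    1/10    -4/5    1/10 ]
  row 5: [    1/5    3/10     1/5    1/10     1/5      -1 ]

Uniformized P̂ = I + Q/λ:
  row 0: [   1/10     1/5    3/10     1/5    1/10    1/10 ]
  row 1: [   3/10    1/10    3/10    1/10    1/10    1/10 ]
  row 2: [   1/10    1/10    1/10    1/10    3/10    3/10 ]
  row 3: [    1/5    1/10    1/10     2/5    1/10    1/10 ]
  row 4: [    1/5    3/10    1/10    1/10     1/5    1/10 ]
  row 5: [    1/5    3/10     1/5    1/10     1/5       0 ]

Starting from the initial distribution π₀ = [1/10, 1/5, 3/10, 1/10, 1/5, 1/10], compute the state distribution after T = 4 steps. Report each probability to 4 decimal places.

π = [0.1808, 0.1764, 0.1840, 0.1681, 0.1662, 0.1246]

t=0: π = [0.1000, 0.2000, 0.3000, 0.1000, 0.2000, 0.1000]
t=1: π = [0.1800, 0.1700, 0.1700, 0.1400, 0.1900, 0.1500]
t=2: π = [0.1820, 0.1860, 0.1850, 0.1600, 0.1680, 0.1190]
t=3: π = [0.1819, 0.1756, 0.1855, 0.1662, 0.1657, 0.1251]
t=4: π = [0.1808, 0.1764, 0.1840, 0.1681, 0.1662, 0.1246]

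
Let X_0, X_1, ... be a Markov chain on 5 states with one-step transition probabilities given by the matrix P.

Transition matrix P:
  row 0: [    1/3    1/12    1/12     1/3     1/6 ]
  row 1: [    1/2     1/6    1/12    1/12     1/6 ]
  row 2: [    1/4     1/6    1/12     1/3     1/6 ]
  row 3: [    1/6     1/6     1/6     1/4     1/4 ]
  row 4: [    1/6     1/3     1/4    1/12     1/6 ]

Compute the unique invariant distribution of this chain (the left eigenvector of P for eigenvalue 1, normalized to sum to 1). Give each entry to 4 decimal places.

π = [0.2829, 0.1740, 0.1330, 0.2248, 0.1854]

Balance equations π_j = Σ_i π_i·P[i][j]:
  π_0 = 1/3·π_0 + 1/2·π_1 + 1/4·π_2 + 1/6·π_3 + 1/6·π_4
  π_1 = 1/12·π_0 + 1/6·π_1 + 1/6·π_2 + 1/6·π_3 + 1/3·π_4
  π_2 = 1/12·π_0 + 1/12·π_1 + 1/12·π_2 + 1/6·π_3 + 1/4·π_4
  π_3 = 1/3·π_0 + 1/12·π_1 + 1/3·π_2 + 1/4·π_3 + 1/12·π_4
  normalize: π_0 + π_1 + π_2 + π_3 + π_4 = 1
Solving the linear system gives exactly π = [1017/3595, 1251/7190, 478/3595, 808/3595, 1333/7190].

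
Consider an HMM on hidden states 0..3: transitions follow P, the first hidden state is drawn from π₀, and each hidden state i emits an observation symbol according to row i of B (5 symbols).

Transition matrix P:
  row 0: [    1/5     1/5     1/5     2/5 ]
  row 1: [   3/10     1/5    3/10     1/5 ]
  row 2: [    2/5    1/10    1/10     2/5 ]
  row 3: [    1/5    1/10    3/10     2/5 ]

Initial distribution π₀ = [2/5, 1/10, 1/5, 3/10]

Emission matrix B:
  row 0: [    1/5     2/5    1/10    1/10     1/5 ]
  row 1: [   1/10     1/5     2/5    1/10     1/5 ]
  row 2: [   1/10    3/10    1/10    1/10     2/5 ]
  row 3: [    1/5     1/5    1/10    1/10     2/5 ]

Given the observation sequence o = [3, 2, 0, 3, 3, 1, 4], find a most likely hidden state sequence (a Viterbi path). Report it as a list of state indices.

t=0: δ = [4.000e-02, 1.000e-02, 2.000e-02, 3.000e-02]  (obs o_0=3)
t=1: δ = [8.000e-04, 3.200e-03, 9.000e-04, 1.600e-03]  ψ = [0, 0, 3, 0]  (obs o_1=2)
t=2: δ = [1.920e-04, 6.400e-05, 9.600e-05, 1.280e-04]  ψ = [1, 1, 1, 1]  (obs o_2=0)
t=3: δ = [3.840e-06, 3.840e-06, 3.840e-06, 7.680e-06]  ψ = [0, 0, 0, 0]  (obs o_3=3)
t=4: δ = [1.536e-07, 7.680e-08, 2.304e-07, 3.072e-07]  ψ = [2, 0, 3, 3]  (obs o_4=3)
t=5: δ = [3.686e-08, 6.144e-09, 2.765e-08, 2.458e-08]  ψ = [2, 0, 3, 3]  (obs o_5=1)
t=6: δ = [2.212e-09, 1.475e-09, 2.949e-09, 5.898e-09]  ψ = [2, 0, 0, 0]  (obs o_6=4)
backtrack: best end state = 3; path = [0, 1, 0, 3, 2, 0, 3]

path = [0, 1, 0, 3, 2, 0, 3]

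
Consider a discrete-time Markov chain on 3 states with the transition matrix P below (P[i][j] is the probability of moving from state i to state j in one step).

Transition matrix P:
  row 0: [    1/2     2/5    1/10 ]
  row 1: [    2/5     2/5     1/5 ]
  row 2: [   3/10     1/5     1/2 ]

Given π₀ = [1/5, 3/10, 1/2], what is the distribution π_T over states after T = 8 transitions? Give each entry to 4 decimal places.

π = [0.4193, 0.3548, 0.2259]

t=0: π = [0.2000, 0.3000, 0.5000]
t=1: π = [0.3700, 0.3000, 0.3300]
t=2: π = [0.4040, 0.3340, 0.2620]
t=3: π = [0.4142, 0.3476, 0.2382]
t=4: π = [0.4176, 0.3524, 0.2300]
t=5: π = [0.4188, 0.3540, 0.2273]
t=6: π = [0.4192, 0.3545, 0.2263]
t=7: π = [0.4193, 0.3547, 0.2260]
t=8: π = [0.4193, 0.3548, 0.2259]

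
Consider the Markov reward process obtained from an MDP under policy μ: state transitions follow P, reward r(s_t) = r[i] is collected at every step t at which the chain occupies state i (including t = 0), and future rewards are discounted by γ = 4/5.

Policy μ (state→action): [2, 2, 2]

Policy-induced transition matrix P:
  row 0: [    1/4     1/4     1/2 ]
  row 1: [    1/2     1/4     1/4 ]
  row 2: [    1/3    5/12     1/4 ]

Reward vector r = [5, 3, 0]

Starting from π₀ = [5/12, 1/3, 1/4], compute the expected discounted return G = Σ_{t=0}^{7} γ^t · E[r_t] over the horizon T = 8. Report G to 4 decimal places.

G = 11.5584

t=0: π = [0.4167, 0.3333, 0.2500], E[r] = 3.0833, γ^t·E[r] = 3.083333, running G = 3.083333
t=1: π = [0.3542, 0.2917, 0.3542], E[r] = 2.6458, γ^t·E[r] = 2.116667, running G = 5.200000
t=2: π = [0.3524, 0.3090, 0.3385], E[r] = 2.6892, γ^t·E[r] = 1.721111, running G = 6.921111
t=3: π = [0.3555, 0.3064, 0.3381], E[r] = 2.6966, γ^t·E[r] = 1.380667, running G = 8.301778
t=4: π = [0.3548, 0.3064, 0.3389], E[r] = 2.6930, γ^t·E[r] = 1.103037, running G = 9.404815
t=5: π = [0.3548, 0.3065, 0.3387], E[r] = 2.6936, γ^t·E[r] = 0.882628, running G = 10.287443
t=6: π = [0.3548, 0.3064, 0.3387], E[r] = 2.6936, γ^t·E[r] = 0.706103, running G = 10.993546
t=7: π = [0.3548, 0.3065, 0.3387], E[r] = 2.6935, γ^t·E[r] = 0.564877, running G = 11.558423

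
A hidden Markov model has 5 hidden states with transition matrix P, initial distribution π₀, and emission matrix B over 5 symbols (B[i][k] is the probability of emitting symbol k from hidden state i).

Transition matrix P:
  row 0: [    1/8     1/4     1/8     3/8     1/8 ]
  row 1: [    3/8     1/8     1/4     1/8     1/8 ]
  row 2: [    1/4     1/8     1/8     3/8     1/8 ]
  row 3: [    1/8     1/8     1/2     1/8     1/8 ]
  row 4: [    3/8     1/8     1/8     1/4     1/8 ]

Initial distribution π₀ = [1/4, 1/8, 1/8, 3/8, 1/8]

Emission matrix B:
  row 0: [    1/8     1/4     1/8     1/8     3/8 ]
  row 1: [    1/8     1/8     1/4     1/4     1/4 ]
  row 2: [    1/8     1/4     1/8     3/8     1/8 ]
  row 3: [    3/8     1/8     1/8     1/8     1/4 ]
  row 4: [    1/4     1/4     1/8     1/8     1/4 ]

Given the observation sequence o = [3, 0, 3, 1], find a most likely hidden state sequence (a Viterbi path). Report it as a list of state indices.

path = [2, 3, 2, 0]

t=0: δ = [3.125e-02, 3.125e-02, 4.688e-02, 4.688e-02, 1.562e-02]  (obs o_0=3)
t=1: δ = [1.465e-03, 9.766e-04, 2.930e-03, 6.592e-03, 1.465e-03]  ψ = [1, 0, 3, 2, 2]  (obs o_1=0)
t=2: δ = [1.030e-04, 2.060e-04, 1.236e-03, 1.373e-04, 1.030e-04]  ψ = [3, 3, 3, 2, 3]  (obs o_2=3)
t=3: δ = [7.725e-05, 1.931e-05, 3.862e-05, 5.794e-05, 3.862e-05]  ψ = [2, 2, 2, 2, 2]  (obs o_3=1)
backtrack: best end state = 0; path = [2, 3, 2, 0]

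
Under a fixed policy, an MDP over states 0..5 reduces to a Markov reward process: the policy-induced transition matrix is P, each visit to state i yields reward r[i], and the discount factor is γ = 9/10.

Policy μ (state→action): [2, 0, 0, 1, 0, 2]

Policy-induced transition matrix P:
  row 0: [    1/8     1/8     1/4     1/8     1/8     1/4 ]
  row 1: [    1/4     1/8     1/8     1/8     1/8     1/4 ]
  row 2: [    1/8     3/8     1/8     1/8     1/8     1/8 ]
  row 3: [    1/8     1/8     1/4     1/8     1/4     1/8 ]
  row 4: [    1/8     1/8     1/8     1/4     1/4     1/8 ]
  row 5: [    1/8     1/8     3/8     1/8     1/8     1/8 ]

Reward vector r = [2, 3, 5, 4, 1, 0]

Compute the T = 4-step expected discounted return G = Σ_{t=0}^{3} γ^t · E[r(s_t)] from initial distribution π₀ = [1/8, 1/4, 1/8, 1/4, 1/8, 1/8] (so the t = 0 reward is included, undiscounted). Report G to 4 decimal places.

t=0: π = [0.1250, 0.2500, 0.1250, 0.2500, 0.1250, 0.1250], E[r] = 2.7500, γ^t·E[r] = 2.750000, running G = 2.750000
t=1: π = [0.1563, 0.1563, 0.2031, 0.1406, 0.1719, 0.1719], E[r] = 2.5313, γ^t·E[r] = 2.278125, running G = 5.028125
t=2: π = [0.1445, 0.1758, 0.2051, 0.1465, 0.1641, 0.1641], E[r] = 2.5918, γ^t·E[r] = 2.099355, running G = 7.127480
t=3: π = [0.1470, 0.1763, 0.2024, 0.1455, 0.1638, 0.1650], E[r] = 2.5806, γ^t·E[r] = 1.881233, running G = 9.008713

G = 9.0087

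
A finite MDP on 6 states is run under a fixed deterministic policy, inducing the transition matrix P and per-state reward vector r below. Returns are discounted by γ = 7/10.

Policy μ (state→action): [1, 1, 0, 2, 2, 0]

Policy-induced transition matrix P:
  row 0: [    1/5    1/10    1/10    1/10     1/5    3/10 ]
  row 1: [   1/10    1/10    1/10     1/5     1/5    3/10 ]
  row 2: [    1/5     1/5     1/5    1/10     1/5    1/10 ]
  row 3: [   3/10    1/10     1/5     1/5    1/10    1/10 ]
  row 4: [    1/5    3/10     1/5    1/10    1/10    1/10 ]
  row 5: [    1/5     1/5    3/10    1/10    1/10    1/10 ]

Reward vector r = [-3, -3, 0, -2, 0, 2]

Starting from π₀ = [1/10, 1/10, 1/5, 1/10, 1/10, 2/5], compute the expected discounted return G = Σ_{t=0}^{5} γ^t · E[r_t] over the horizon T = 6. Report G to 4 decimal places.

G = -2.0052

t=0: π = [0.1000, 0.1000, 0.2000, 0.1000, 0.1000, 0.4000], E[r] = 0.0000, γ^t·E[r] = 0.000000, running G = 0.000000
t=1: π = [0.2000, 0.1800, 0.2200, 0.1200, 0.1400, 0.1400], E[r] = -1.1000, γ^t·E[r] = -0.770000, running G = -0.770000
t=2: π = [0.1940, 0.1640, 0.1760, 0.1300, 0.1600, 0.1760], E[r] = -0.9820, γ^t·E[r] = -0.481180, running G = -1.251180
t=3: π = [0.1966, 0.1672, 0.1818, 0.1294, 0.1534, 0.1716], E[r] = -1.0070, γ^t·E[r] = -0.345401, running G = -1.596581
t=4: π = [0.1962, 0.1660, 0.1808, 0.1297, 0.1546, 0.1728], E[r] = -1.0005, γ^t·E[r] = -0.240225, running G = -1.836806
t=5: π = [0.1964, 0.1663, 0.1811, 0.1296, 0.1543, 0.1724], E[r] = -1.0021, γ^t·E[r] = -0.168428, running G = -2.005234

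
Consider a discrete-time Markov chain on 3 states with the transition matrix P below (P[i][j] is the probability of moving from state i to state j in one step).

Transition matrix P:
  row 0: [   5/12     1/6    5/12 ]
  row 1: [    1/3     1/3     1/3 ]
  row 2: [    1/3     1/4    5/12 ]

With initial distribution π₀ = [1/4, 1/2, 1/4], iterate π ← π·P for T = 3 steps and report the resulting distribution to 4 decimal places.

t=0: π = [0.2500, 0.5000, 0.2500]
t=1: π = [0.3542, 0.2708, 0.3750]
t=2: π = [0.3628, 0.2431, 0.3941]
t=3: π = [0.3636, 0.2400, 0.3964]

π = [0.3636, 0.2400, 0.3964]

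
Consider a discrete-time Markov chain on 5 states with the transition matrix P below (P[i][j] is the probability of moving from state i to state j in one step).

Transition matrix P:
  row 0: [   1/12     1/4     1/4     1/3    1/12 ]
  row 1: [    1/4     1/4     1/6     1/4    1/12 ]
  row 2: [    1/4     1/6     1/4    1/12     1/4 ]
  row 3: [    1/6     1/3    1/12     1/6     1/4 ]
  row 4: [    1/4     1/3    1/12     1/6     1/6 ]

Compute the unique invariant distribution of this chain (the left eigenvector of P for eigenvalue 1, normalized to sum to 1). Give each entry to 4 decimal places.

π = [0.1994, 0.2667, 0.1666, 0.2082, 0.1591]

Balance equations π_j = Σ_i π_i·P[i][j]:
  π_0 = 1/12·π_0 + 1/4·π_1 + 1/4·π_2 + 1/6·π_3 + 1/4·π_4
  π_1 = 1/4·π_0 + 1/4·π_1 + 1/6·π_2 + 1/3·π_3 + 1/3·π_4
  π_2 = 1/4·π_0 + 1/6·π_1 + 1/4·π_2 + 1/12·π_3 + 1/12·π_4
  π_3 = 1/3·π_0 + 1/4·π_1 + 1/12·π_2 + 1/6·π_3 + 1/6·π_4
  normalize: π_0 + π_1 + π_2 + π_3 + π_4 = 1
Solving the linear system gives exactly π = [1489/7467, 5975/22401, 3731/22401, 1555/7467, 3563/22401].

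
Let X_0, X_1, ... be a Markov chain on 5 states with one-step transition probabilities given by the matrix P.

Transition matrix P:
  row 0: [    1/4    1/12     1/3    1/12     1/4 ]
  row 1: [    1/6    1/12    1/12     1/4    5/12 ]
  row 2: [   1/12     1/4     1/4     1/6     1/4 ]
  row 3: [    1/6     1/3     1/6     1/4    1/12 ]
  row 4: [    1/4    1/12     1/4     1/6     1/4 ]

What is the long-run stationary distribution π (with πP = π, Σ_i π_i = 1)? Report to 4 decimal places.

Balance equations π_j = Σ_i π_i·P[i][j]:
  π_0 = 1/4·π_0 + 1/6·π_1 + 1/12·π_2 + 1/6·π_3 + 1/4·π_4
  π_1 = 1/12·π_0 + 1/12·π_1 + 1/4·π_2 + 1/3·π_3 + 1/12·π_4
  π_2 = 1/3·π_0 + 1/12·π_1 + 1/4·π_2 + 1/6·π_3 + 1/4·π_4
  π_3 = 1/12·π_0 + 1/4·π_1 + 1/6·π_2 + 1/4·π_3 + 1/6·π_4
  normalize: π_0 + π_1 + π_2 + π_3 + π_4 = 1
Solving the linear system gives exactly π = [1773/9632, 797/4816, 613/2752, 1735/9632, 4769/19264].

π = [0.1841, 0.1655, 0.2227, 0.1801, 0.2476]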